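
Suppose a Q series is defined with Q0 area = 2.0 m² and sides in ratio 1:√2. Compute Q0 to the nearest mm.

1189 × 1682 mm

Let the short side be w mm. Then w · w√2 = 2.0 m² = 2,000,000 mm².
w² = 2,000,000/√2, so w ≈ 1189.2 mm; long side = w√2 ≈ 1681.8 mm.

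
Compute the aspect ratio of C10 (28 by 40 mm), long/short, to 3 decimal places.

1.429

40 / 28 = 1.429
ISO 216 targets √2 ≈ 1.414; the +0.014 deviation is from mm rounding.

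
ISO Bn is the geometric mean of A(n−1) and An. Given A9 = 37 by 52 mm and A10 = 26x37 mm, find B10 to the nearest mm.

31 × 44 mm

Short side: √(37 · 26) = √962 ≈ 31.0 → 31 mm
Long side: √(52 · 37) = √1924 ≈ 43.9 → 44 mm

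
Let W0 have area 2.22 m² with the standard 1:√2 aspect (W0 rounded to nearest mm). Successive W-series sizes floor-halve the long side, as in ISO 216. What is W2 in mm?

Let W0's short side be w mm. w · w√2 = 2.22 m² = 2,220,000 mm², so w ≈ 1252.9 mm and w√2 ≈ 1771.9 mm → W0 = 1253 × 1772 mm.
W1: ⌊1772/2⌋ × 1253 = 886 × 1253 mm
W2: ⌊1253/2⌋ × 886 = 626 × 886 mm

626 × 886 mm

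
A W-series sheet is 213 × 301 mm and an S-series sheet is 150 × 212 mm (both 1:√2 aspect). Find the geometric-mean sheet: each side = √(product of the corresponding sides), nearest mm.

Short side: √(213 · 150) = √31950 ≈ 178.7 → 179 mm
Long side: √(301 · 212) = √63812 ≈ 252.6 → 253 mm

179 × 253 mm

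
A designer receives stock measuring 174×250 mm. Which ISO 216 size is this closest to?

B5 (176 × 250 mm)

Aspect ratio 250/174 ≈ 1.437 (ISO target is √2 ≈ 1.414).
In the B-series (B0 = 1000 × 1414 mm): B5 = 176 × 250 mm.
Off by 2 mm total — nearest standard size.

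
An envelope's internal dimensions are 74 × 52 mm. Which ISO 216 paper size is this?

A8 (52 × 74 mm)

Aspect ratio 74/52 ≈ 1.423 — close to the ISO √2 ≈ 1.414.
In the A-series (A0 area = 1 m²): A8 = 52 × 74 mm.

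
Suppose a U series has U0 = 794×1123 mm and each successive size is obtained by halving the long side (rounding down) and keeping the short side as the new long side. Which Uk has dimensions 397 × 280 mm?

U3

U0: 794 × 1123 mm
U1: 561 × 794 mm
U2: 397 × 561 mm
U3: 280 × 397 mm
U4: 198 × 280 mm
→ matches U3.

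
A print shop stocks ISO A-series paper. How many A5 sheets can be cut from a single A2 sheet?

8

Each ISO step halves the sheet: 1 × A2 → 2 × A3 → 4 × A4 → 8 × A5
From A2 to A5 is 3 halving steps: 2^3 = 8.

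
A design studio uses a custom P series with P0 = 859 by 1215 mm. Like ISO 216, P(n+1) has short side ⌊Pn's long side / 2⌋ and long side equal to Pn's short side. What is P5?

151 × 214 mm

P1 = 607 × 859 mm (from P0 by 1 halving).
P2: ⌊859/2⌋ × 607 = 429 × 607 mm
P3: ⌊607/2⌋ × 429 = 303 × 429 mm
P4: ⌊429/2⌋ × 303 = 214 × 303 mm
P5: ⌊303/2⌋ × 214 = 151 × 214 mm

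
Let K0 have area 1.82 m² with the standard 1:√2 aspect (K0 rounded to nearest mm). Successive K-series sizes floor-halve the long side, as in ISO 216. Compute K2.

567 × 802 mm

Let K0's short side be w mm. w · w√2 = 1.82 m² = 1,820,000 mm², so w ≈ 1134.4 mm and w√2 ≈ 1604.3 mm → K0 = 1134 × 1604 mm.
K1: ⌊1604/2⌋ × 1134 = 802 × 1134 mm
K2: ⌊1134/2⌋ × 802 = 567 × 802 mm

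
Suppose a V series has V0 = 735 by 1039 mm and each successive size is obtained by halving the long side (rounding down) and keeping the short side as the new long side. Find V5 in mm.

129 × 183 mm

V1: ⌊1039/2⌋ × 735 = 519 × 735 mm
V2: ⌊735/2⌋ × 519 = 367 × 519 mm
V3: ⌊519/2⌋ × 367 = 259 × 367 mm
V4: ⌊367/2⌋ × 259 = 183 × 259 mm
V5: ⌊259/2⌋ × 183 = 129 × 183 mm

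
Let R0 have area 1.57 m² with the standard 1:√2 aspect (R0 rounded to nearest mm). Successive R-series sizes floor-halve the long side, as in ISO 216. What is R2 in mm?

527 × 745 mm

Let R0's short side be w mm. w · w√2 = 1.57 m² = 1,570,000 mm², so w ≈ 1053.6 mm and w√2 ≈ 1490.1 mm → R0 = 1054 × 1490 mm.
R1: ⌊1490/2⌋ × 1054 = 745 × 1054 mm
R2: ⌊1054/2⌋ × 745 = 527 × 745 mm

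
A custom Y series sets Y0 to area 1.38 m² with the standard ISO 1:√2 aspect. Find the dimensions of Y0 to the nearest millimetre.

Let the short side be w mm. Then w · w√2 = 1.38 m² = 1,380,000 mm².
w² = 1,380,000/√2, so w ≈ 987.8 mm; long side = w√2 ≈ 1397.0 mm.

988 × 1397 mm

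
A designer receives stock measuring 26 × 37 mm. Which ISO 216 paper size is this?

Aspect ratio 37/26 ≈ 1.423 — close to the ISO √2 ≈ 1.414.
In the A-series (A0 area = 1 m²): A10 = 26 × 37 mm.

A10 (26 × 37 mm)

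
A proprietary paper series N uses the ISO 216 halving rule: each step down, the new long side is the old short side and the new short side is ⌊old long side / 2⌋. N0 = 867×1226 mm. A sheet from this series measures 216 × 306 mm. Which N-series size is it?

N4

N0: 867 × 1226 mm
N1: 613 × 867 mm
N2: 433 × 613 mm
N3: 306 × 433 mm
N4: 216 × 306 mm
N5: 153 × 216 mm
→ matches N4.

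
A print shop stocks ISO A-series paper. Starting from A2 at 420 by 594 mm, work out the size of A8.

52 × 74 mm

A3: ⌊594/2⌋ × 420 = 297 × 420 mm
A4: ⌊420/2⌋ × 297 = 210 × 297 mm
A5: ⌊297/2⌋ × 210 = 148 × 210 mm
A6: ⌊210/2⌋ × 148 = 105 × 148 mm
A7: ⌊148/2⌋ × 105 = 74 × 105 mm
A8: ⌊105/2⌋ × 74 = 52 × 74 mm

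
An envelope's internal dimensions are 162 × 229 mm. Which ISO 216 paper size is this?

Aspect ratio 229/162 ≈ 1.414 — close to the ISO √2 ≈ 1.414.
In the C-series (envelope sizes, between A and B): C5 = 162 × 229 mm.

C5 (162 × 229 mm)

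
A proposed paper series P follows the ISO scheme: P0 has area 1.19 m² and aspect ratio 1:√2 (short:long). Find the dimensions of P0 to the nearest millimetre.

Let the short side be w mm. Then w · w√2 = 1.19 m² = 1,190,000 mm².
w² = 1,190,000/√2, so w ≈ 917.3 mm; long side = w√2 ≈ 1297.3 mm.

917 × 1297 mm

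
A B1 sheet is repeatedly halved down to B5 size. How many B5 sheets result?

16

Each ISO step halves the sheet: 1 × B1 → 2 × B2 → 4 × B3 → 8 × B4 → …
From B1 to B5 is 4 halving steps: 2^4 = 16.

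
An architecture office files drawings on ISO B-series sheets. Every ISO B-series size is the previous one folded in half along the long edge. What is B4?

B0 = 1000 × 1414 mm (B0 has a 1000 mm short side, aspect 1:√2).
B1: ⌊1414/2⌋ × 1000 = 707 × 1000 mm
B2: ⌊1000/2⌋ × 707 = 500 × 707 mm
B3: ⌊707/2⌋ × 500 = 353 × 500 mm
B4: ⌊500/2⌋ × 353 = 250 × 353 mm

250 × 353 mm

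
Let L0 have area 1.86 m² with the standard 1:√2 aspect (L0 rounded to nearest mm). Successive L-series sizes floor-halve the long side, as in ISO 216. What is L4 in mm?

286 × 405 mm

Let L0's short side be w mm. w · w√2 = 1.86 m² = 1,860,000 mm², so w ≈ 1146.8 mm and w√2 ≈ 1621.9 mm → L0 = 1147 × 1622 mm.
L1: ⌊1622/2⌋ × 1147 = 811 × 1147 mm
L2: ⌊1147/2⌋ × 811 = 573 × 811 mm
L3: ⌊811/2⌋ × 573 = 405 × 573 mm
L4: ⌊573/2⌋ × 405 = 286 × 405 mm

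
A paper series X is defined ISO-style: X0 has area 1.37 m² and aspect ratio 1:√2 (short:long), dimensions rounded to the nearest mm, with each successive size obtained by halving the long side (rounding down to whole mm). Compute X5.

Let X0's short side be w mm. w · w√2 = 1.37 m² = 1,370,000 mm², so w ≈ 984.2 mm and w√2 ≈ 1391.9 mm → X0 = 984 × 1392 mm.
X1: ⌊1392/2⌋ × 984 = 696 × 984 mm
X2: ⌊984/2⌋ × 696 = 492 × 696 mm
X3: ⌊696/2⌋ × 492 = 348 × 492 mm
X4: ⌊492/2⌋ × 348 = 246 × 348 mm
X5: ⌊348/2⌋ × 246 = 174 × 246 mm

174 × 246 mm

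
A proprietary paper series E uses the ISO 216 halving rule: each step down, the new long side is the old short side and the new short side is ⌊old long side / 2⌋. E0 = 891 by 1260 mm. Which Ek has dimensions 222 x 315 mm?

E4

E0: 891 × 1260 mm
E1: 630 × 891 mm
E2: 445 × 630 mm
E3: 315 × 445 mm
E4: 222 × 315 mm
E5: 157 × 222 mm
→ matches E4.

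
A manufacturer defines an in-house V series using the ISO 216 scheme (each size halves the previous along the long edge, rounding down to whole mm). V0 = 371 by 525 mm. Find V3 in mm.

V1: ⌊525/2⌋ × 371 = 262 × 371 mm
V2: ⌊371/2⌋ × 262 = 185 × 262 mm
V3: ⌊262/2⌋ × 185 = 131 × 185 mm

131 × 185 mm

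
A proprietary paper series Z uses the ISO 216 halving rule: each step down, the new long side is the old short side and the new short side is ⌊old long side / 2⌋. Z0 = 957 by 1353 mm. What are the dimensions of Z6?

119 × 169 mm

Z1: ⌊1353/2⌋ × 957 = 676 × 957 mm
Z2: ⌊957/2⌋ × 676 = 478 × 676 mm
Z3: ⌊676/2⌋ × 478 = 338 × 478 mm
Z4: ⌊478/2⌋ × 338 = 239 × 338 mm
Z5: ⌊338/2⌋ × 239 = 169 × 239 mm
Z6: ⌊239/2⌋ × 169 = 119 × 169 mm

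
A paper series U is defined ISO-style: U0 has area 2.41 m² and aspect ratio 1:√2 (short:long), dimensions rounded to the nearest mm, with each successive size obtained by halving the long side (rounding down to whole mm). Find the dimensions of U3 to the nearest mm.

461 × 652 mm

Let U0's short side be w mm. w · w√2 = 2.41 m² = 2,410,000 mm², so w ≈ 1305.4 mm and w√2 ≈ 1846.1 mm → U0 = 1305 × 1846 mm.
U1: ⌊1846/2⌋ × 1305 = 923 × 1305 mm
U2: ⌊1305/2⌋ × 923 = 652 × 923 mm
U3: ⌊923/2⌋ × 652 = 461 × 652 mm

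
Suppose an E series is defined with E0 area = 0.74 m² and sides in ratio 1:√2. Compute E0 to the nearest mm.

723 × 1023 mm

Let the short side be w mm. Then w · w√2 = 0.74 m² = 740,000 mm².
w² = 740,000/√2, so w ≈ 723.4 mm; long side = w√2 ≈ 1023.0 mm.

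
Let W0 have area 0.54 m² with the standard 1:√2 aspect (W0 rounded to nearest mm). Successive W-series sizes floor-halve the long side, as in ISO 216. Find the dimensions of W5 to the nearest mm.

Let W0's short side be w mm. w · w√2 = 0.54 m² = 540,000 mm², so w ≈ 617.9 mm and w√2 ≈ 873.9 mm → W0 = 618 × 874 mm.
W1: ⌊874/2⌋ × 618 = 437 × 618 mm
W2: ⌊618/2⌋ × 437 = 309 × 437 mm
W3: ⌊437/2⌋ × 309 = 218 × 309 mm
W4: ⌊309/2⌋ × 218 = 154 × 218 mm
W5: ⌊218/2⌋ × 154 = 109 × 154 mm

109 × 154 mm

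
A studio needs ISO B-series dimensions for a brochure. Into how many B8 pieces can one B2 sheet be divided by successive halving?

64

B2 = 500 × 707 mm; B8 = 62 × 88 mm.
Each halving step doubles the count; 6 steps from B2 to B8.
2^6 = 64.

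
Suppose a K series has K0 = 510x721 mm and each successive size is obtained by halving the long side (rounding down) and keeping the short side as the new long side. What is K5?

90 × 127 mm

K1: ⌊721/2⌋ × 510 = 360 × 510 mm
K2: ⌊510/2⌋ × 360 = 255 × 360 mm
K3: ⌊360/2⌋ × 255 = 180 × 255 mm
K4: ⌊255/2⌋ × 180 = 127 × 180 mm
K5: ⌊180/2⌋ × 127 = 90 × 127 mm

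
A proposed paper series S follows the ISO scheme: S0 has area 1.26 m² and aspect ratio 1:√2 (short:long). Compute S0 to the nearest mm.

944 × 1335 mm

Let the short side be w mm. Then w · w√2 = 1.26 m² = 1,260,000 mm².
w² = 1,260,000/√2, so w ≈ 943.9 mm; long side = w√2 ≈ 1334.9 mm.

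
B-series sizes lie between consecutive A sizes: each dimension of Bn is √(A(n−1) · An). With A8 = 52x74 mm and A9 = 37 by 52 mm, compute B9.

44 × 62 mm

Short side: √(52 · 37) = √1924 ≈ 43.9 → 44 mm
Long side: √(74 · 52) = √3848 ≈ 62.0 → 62 mm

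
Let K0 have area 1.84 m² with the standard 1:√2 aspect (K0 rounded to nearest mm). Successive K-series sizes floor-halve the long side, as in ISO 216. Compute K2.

570 × 806 mm

Let K0's short side be w mm. w · w√2 = 1.84 m² = 1,840,000 mm², so w ≈ 1140.6 mm and w√2 ≈ 1613.1 mm → K0 = 1141 × 1613 mm.
K1: ⌊1613/2⌋ × 1141 = 806 × 1141 mm
K2: ⌊1141/2⌋ × 806 = 570 × 806 mm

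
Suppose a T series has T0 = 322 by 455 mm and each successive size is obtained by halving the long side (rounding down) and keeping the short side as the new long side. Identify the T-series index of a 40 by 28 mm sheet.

T0: 322 × 455 mm
T1: 227 × 322 mm
T2: 161 × 227 mm
T3: 113 × 161 mm
T4: 80 × 113 mm
T5: 56 × 80 mm
T6: 40 × 56 mm
T7: 28 × 40 mm
T8: 20 × 28 mm
→ matches T7.

T7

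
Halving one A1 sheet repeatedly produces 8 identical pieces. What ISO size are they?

8 = 2^3, so 3 halving steps.
A1 → A2 → … → A4 after 3 steps.

A4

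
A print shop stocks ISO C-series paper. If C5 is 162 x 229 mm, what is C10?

C6: ⌊229/2⌋ × 162 = 114 × 162 mm
C7: ⌊162/2⌋ × 114 = 81 × 114 mm
C8: ⌊114/2⌋ × 81 = 57 × 81 mm
C9: ⌊81/2⌋ × 57 = 40 × 57 mm
C10: ⌊57/2⌋ × 40 = 28 × 40 mm

28 × 40 mm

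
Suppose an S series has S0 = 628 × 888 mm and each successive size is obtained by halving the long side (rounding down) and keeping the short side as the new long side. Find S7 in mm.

S1 = 444 × 628 mm (from S0 by 1 halving).
S2: ⌊628/2⌋ × 444 = 314 × 444 mm
S3: ⌊444/2⌋ × 314 = 222 × 314 mm
S4: ⌊314/2⌋ × 222 = 157 × 222 mm
S5: ⌊222/2⌋ × 157 = 111 × 157 mm
S6: ⌊157/2⌋ × 111 = 78 × 111 mm
S7: ⌊111/2⌋ × 78 = 55 × 78 mm

55 × 78 mm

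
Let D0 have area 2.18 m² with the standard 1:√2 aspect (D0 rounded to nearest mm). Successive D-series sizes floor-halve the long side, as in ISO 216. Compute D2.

Let D0's short side be w mm. w · w√2 = 2.18 m² = 2,180,000 mm², so w ≈ 1241.6 mm and w√2 ≈ 1755.8 mm → D0 = 1242 × 1756 mm.
D1: ⌊1756/2⌋ × 1242 = 878 × 1242 mm
D2: ⌊1242/2⌋ × 878 = 621 × 878 mm

621 × 878 mm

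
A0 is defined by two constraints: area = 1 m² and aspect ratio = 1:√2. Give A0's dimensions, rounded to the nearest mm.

841 × 1189 mm

Let the short side be w mm. Then the long side is w√2 and w · w√2 = 10⁶ mm².
w² = 10⁶/√2, so w = 1000 / 2^(1/4) ≈ 840.9 mm; long side = 1000 · 2^(1/4) ≈ 1189.2 mm.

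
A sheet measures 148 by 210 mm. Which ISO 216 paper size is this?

A5 (148 × 210 mm)

Aspect ratio 210/148 ≈ 1.419 — close to the ISO √2 ≈ 1.414.
In the A-series (A0 area = 1 m²): A5 = 148 × 210 mm.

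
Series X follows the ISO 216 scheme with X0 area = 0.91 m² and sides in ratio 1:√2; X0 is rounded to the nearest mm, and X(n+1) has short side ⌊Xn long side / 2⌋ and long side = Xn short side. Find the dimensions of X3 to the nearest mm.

283 × 401 mm

Let X0's short side be w mm. w · w√2 = 0.91 m² = 910,000 mm², so w ≈ 802.2 mm and w√2 ≈ 1134.4 mm → X0 = 802 × 1134 mm.
X1: ⌊1134/2⌋ × 802 = 567 × 802 mm
X2: ⌊802/2⌋ × 567 = 401 × 567 mm
X3: ⌊567/2⌋ × 401 = 283 × 401 mm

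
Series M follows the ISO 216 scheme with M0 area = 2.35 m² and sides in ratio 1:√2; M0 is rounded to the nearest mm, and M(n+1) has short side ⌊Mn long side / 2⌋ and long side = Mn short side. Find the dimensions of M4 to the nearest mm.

Let M0's short side be w mm. w · w√2 = 2.35 m² = 2,350,000 mm², so w ≈ 1289.1 mm and w√2 ≈ 1823.0 mm → M0 = 1289 × 1823 mm.
M1: ⌊1823/2⌋ × 1289 = 911 × 1289 mm
M2: ⌊1289/2⌋ × 911 = 644 × 911 mm
M3: ⌊911/2⌋ × 644 = 455 × 644 mm
M4: ⌊644/2⌋ × 455 = 322 × 455 mm

322 × 455 mm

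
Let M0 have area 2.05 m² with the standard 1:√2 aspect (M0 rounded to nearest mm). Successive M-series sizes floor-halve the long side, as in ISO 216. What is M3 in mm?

Let M0's short side be w mm. w · w√2 = 2.05 m² = 2,050,000 mm², so w ≈ 1204.0 mm and w√2 ≈ 1702.7 mm → M0 = 1204 × 1703 mm.
M1: ⌊1703/2⌋ × 1204 = 851 × 1204 mm
M2: ⌊1204/2⌋ × 851 = 602 × 851 mm
M3: ⌊851/2⌋ × 602 = 425 × 602 mm

425 × 602 mm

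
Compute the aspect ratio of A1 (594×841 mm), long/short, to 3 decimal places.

1.416

841 / 594 = 1.416
ISO 216 targets √2 ≈ 1.414; the +0.002 deviation is from mm rounding.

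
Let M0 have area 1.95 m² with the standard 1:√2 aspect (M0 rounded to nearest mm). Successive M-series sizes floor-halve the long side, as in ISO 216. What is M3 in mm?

Let M0's short side be w mm. w · w√2 = 1.95 m² = 1,950,000 mm², so w ≈ 1174.2 mm and w√2 ≈ 1660.6 mm → M0 = 1174 × 1661 mm.
M1: ⌊1661/2⌋ × 1174 = 830 × 1174 mm
M2: ⌊1174/2⌋ × 830 = 587 × 830 mm
M3: ⌊830/2⌋ × 587 = 415 × 587 mm

415 × 587 mm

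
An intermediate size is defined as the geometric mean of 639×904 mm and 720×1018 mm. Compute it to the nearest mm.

678 × 959 mm

Short side: √(639 · 720) = √460080 ≈ 678.3 → 678 mm
Long side: √(904 · 1018) = √920272 ≈ 959.3 → 959 mm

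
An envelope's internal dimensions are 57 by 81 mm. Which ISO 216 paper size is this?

Aspect ratio 81/57 ≈ 1.421 — close to the ISO √2 ≈ 1.414.
In the C-series (envelope sizes, between A and B): C8 = 57 × 81 mm.

C8 (57 × 81 mm)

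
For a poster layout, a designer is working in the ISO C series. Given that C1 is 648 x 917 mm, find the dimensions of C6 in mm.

114 × 162 mm

C2: ⌊917/2⌋ × 648 = 458 × 648 mm
C3: ⌊648/2⌋ × 458 = 324 × 458 mm
C4: ⌊458/2⌋ × 324 = 229 × 324 mm
C5: ⌊324/2⌋ × 229 = 162 × 229 mm
C6: ⌊229/2⌋ × 162 = 114 × 162 mm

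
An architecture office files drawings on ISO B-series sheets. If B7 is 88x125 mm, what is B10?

B8: ⌊125/2⌋ × 88 = 62 × 88 mm
B9: ⌊88/2⌋ × 62 = 44 × 62 mm
B10: ⌊62/2⌋ × 44 = 31 × 44 mm

31 × 44 mm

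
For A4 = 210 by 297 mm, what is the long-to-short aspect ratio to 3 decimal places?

1.414

297 / 210 = 1.414
Matches √2 ≈ 1.414 — the ISO 216 defining ratio.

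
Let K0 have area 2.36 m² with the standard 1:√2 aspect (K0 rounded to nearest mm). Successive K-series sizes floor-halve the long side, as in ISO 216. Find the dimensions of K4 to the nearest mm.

Let K0's short side be w mm. w · w√2 = 2.36 m² = 2,360,000 mm², so w ≈ 1291.8 mm and w√2 ≈ 1826.9 mm → K0 = 1292 × 1827 mm.
K1: ⌊1827/2⌋ × 1292 = 913 × 1292 mm
K2: ⌊1292/2⌋ × 913 = 646 × 913 mm
K3: ⌊913/2⌋ × 646 = 456 × 646 mm
K4: ⌊646/2⌋ × 456 = 323 × 456 mm

323 × 456 mm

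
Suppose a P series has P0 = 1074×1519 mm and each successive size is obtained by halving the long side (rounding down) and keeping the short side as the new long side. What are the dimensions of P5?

P1: ⌊1519/2⌋ × 1074 = 759 × 1074 mm
P2: ⌊1074/2⌋ × 759 = 537 × 759 mm
P3: ⌊759/2⌋ × 537 = 379 × 537 mm
P4: ⌊537/2⌋ × 379 = 268 × 379 mm
P5: ⌊379/2⌋ × 268 = 189 × 268 mm

189 × 268 mm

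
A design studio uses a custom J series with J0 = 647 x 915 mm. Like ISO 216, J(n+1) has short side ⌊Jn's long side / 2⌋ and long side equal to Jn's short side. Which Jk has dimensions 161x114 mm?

J0: 647 × 915 mm
J1: 457 × 647 mm
J2: 323 × 457 mm
J3: 228 × 323 mm
J4: 161 × 228 mm
J5: 114 × 161 mm
J6: 80 × 114 mm
→ matches J5.

J5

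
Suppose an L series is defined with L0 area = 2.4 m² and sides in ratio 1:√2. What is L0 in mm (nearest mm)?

1303 × 1842 mm

Let the short side be w mm. Then w · w√2 = 2.4 m² = 2,400,000 mm².
w² = 2,400,000/√2, so w ≈ 1302.7 mm; long side = w√2 ≈ 1842.3 mm.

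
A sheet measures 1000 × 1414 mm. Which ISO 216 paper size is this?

B0 (1000 × 1414 mm)

Aspect ratio 1414/1000 ≈ 1.414 — close to the ISO √2 ≈ 1.414.
In the B-series (B0 = 1000 × 1414 mm): B0 = 1000 × 1414 mm.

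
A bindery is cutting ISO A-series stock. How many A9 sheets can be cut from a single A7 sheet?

4

Each ISO step halves the sheet: 1 × A7 → 2 × A8 → 4 × A9
From A7 to A9 is 2 halving steps: 2^2 = 4.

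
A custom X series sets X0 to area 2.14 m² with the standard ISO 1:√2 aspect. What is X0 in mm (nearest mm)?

Let the short side be w mm. Then w · w√2 = 2.14 m² = 2,140,000 mm².
w² = 2,140,000/√2, so w ≈ 1230.1 mm; long side = w√2 ≈ 1739.7 mm.

1230 × 1740 mm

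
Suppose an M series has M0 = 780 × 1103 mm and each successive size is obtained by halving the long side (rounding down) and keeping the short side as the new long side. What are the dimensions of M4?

M1: ⌊1103/2⌋ × 780 = 551 × 780 mm
M2: ⌊780/2⌋ × 551 = 390 × 551 mm
M3: ⌊551/2⌋ × 390 = 275 × 390 mm
M4: ⌊390/2⌋ × 275 = 195 × 275 mm

195 × 275 mm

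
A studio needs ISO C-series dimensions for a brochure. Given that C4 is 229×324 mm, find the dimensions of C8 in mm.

57 × 81 mm

C5: ⌊324/2⌋ × 229 = 162 × 229 mm
C6: ⌊229/2⌋ × 162 = 114 × 162 mm
C7: ⌊162/2⌋ × 114 = 81 × 114 mm
C8: ⌊114/2⌋ × 81 = 57 × 81 mm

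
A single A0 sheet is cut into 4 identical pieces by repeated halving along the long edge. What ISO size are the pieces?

4 = 2^2, so 2 halving steps.
A0 → A1 → … → A2 after 2 steps.

A2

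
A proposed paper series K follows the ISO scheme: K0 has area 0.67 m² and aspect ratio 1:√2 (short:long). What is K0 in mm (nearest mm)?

Let the short side be w mm. Then w · w√2 = 0.67 m² = 670,000 mm².
w² = 670,000/√2, so w ≈ 688.3 mm; long side = w√2 ≈ 973.4 mm.

688 × 973 mm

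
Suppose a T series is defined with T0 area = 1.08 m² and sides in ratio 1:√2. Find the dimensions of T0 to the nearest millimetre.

874 × 1236 mm

Let the short side be w mm. Then w · w√2 = 1.08 m² = 1,080,000 mm².
w² = 1,080,000/√2, so w ≈ 873.9 mm; long side = w√2 ≈ 1235.9 mm.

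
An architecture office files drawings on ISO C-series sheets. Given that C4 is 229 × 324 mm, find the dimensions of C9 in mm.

40 × 57 mm

C5: ⌊324/2⌋ × 229 = 162 × 229 mm
C6: ⌊229/2⌋ × 162 = 114 × 162 mm
C7: ⌊162/2⌋ × 114 = 81 × 114 mm
C8: ⌊114/2⌋ × 81 = 57 × 81 mm
C9: ⌊81/2⌋ × 57 = 40 × 57 mm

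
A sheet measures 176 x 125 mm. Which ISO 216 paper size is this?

B6 (125 × 176 mm)

Aspect ratio 176/125 ≈ 1.408 — close to the ISO √2 ≈ 1.414.
In the B-series (B0 = 1000 × 1414 mm): B6 = 125 × 176 mm.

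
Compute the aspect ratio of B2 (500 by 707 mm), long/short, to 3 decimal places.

1.414

707 / 500 = 1.414
Matches √2 ≈ 1.414 — the ISO 216 defining ratio.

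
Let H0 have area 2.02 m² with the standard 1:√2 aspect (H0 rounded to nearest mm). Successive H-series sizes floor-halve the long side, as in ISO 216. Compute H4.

298 × 422 mm

Let H0's short side be w mm. w · w√2 = 2.02 m² = 2,020,000 mm², so w ≈ 1195.1 mm and w√2 ≈ 1690.2 mm → H0 = 1195 × 1690 mm.
H1: ⌊1690/2⌋ × 1195 = 845 × 1195 mm
H2: ⌊1195/2⌋ × 845 = 597 × 845 mm
H3: ⌊845/2⌋ × 597 = 422 × 597 mm
H4: ⌊597/2⌋ × 422 = 298 × 422 mm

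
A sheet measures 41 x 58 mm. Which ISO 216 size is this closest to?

C9 (40 × 57 mm)

Aspect ratio 58/41 ≈ 1.415 — close to the ISO √2 ≈ 1.414.
In the C-series (envelope sizes, between A and B): C9 = 40 × 57 mm.
Off by 2 mm total — nearest standard size.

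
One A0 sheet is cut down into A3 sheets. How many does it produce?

8

Each ISO step halves the sheet: 1 × A0 → 2 × A1 → 4 × A2 → 8 × A3
From A0 to A3 is 3 halving steps: 2^3 = 8.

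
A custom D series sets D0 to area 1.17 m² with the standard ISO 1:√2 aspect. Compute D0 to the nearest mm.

910 × 1286 mm

Let the short side be w mm. Then w · w√2 = 1.17 m² = 1,170,000 mm².
w² = 1,170,000/√2, so w ≈ 909.6 mm; long side = w√2 ≈ 1286.3 mm.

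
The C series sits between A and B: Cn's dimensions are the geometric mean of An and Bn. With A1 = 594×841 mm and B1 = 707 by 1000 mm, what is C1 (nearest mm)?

Short side: √(594 · 707) = √419958 ≈ 648.0 → 648 mm
Long side: √(841 · 1000) = √841000 ≈ 917.1 → 917 mm

648 × 917 mm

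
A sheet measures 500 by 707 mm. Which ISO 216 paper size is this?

Aspect ratio 707/500 ≈ 1.414 — close to the ISO √2 ≈ 1.414.
In the B-series (B0 = 1000 × 1414 mm): B2 = 500 × 707 mm.

B2 (500 × 707 mm)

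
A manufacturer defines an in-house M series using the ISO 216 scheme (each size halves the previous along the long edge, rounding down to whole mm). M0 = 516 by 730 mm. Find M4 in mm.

M1: ⌊730/2⌋ × 516 = 365 × 516 mm
M2: ⌊516/2⌋ × 365 = 258 × 365 mm
M3: ⌊365/2⌋ × 258 = 182 × 258 mm
M4: ⌊258/2⌋ × 182 = 129 × 182 mm

129 × 182 mm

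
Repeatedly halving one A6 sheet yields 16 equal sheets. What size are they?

16 = 2^4, so 4 halving steps.
A6 → A7 → … → A10 after 4 steps.

A10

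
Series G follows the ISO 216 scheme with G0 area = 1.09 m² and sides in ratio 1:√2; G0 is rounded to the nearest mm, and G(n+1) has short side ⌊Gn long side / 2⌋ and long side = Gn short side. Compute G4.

Let G0's short side be w mm. w · w√2 = 1.09 m² = 1,090,000 mm², so w ≈ 877.9 mm and w√2 ≈ 1241.6 mm → G0 = 878 × 1242 mm.
G1: ⌊1242/2⌋ × 878 = 621 × 878 mm
G2: ⌊878/2⌋ × 621 = 439 × 621 mm
G3: ⌊621/2⌋ × 439 = 310 × 439 mm
G4: ⌊439/2⌋ × 310 = 219 × 310 mm

219 × 310 mm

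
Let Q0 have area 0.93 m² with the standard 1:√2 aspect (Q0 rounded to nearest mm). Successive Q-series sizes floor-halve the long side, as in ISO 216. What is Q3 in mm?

286 × 405 mm

Let Q0's short side be w mm. w · w√2 = 0.93 m² = 930,000 mm², so w ≈ 810.9 mm and w√2 ≈ 1146.8 mm → Q0 = 811 × 1147 mm.
Q1: ⌊1147/2⌋ × 811 = 573 × 811 mm
Q2: ⌊811/2⌋ × 573 = 405 × 573 mm
Q3: ⌊573/2⌋ × 405 = 286 × 405 mm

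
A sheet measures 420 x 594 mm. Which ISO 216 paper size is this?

A2 (420 × 594 mm)

Aspect ratio 594/420 ≈ 1.414 — close to the ISO √2 ≈ 1.414.
In the A-series (A0 area = 1 m²): A2 = 420 × 594 mm.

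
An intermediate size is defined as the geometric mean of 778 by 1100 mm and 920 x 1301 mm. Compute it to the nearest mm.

Short side: √(778 · 920) = √715760 ≈ 846.0 → 846 mm
Long side: √(1100 · 1301) = √1431100 ≈ 1196.3 → 1196 mm

846 × 1196 mm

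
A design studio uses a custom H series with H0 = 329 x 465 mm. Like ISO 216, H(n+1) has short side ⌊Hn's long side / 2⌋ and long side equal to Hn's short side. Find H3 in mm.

H1: ⌊465/2⌋ × 329 = 232 × 329 mm
H2: ⌊329/2⌋ × 232 = 164 × 232 mm
H3: ⌊232/2⌋ × 164 = 116 × 164 mm

116 × 164 mm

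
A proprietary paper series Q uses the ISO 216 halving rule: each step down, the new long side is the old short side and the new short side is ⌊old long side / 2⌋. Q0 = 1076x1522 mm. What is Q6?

134 × 190 mm

Q1: ⌊1522/2⌋ × 1076 = 761 × 1076 mm
Q2: ⌊1076/2⌋ × 761 = 538 × 761 mm
Q3: ⌊761/2⌋ × 538 = 380 × 538 mm
Q4: ⌊538/2⌋ × 380 = 269 × 380 mm
Q5: ⌊380/2⌋ × 269 = 190 × 269 mm
Q6: ⌊269/2⌋ × 190 = 134 × 190 mm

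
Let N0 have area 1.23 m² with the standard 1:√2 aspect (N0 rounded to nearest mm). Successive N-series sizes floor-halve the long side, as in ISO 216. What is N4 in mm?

Let N0's short side be w mm. w · w√2 = 1.23 m² = 1,230,000 mm², so w ≈ 932.6 mm and w√2 ≈ 1318.9 mm → N0 = 933 × 1319 mm.
N1: ⌊1319/2⌋ × 933 = 659 × 933 mm
N2: ⌊933/2⌋ × 659 = 466 × 659 mm
N3: ⌊659/2⌋ × 466 = 329 × 466 mm
N4: ⌊466/2⌋ × 329 = 233 × 329 mm

233 × 329 mm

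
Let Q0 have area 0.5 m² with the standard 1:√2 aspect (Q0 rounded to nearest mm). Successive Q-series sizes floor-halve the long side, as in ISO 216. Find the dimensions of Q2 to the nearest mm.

Let Q0's short side be w mm. w · w√2 = 0.5 m² = 500,000 mm², so w ≈ 594.6 mm and w√2 ≈ 840.9 mm → Q0 = 595 × 841 mm.
Q1: ⌊841/2⌋ × 595 = 420 × 595 mm
Q2: ⌊595/2⌋ × 420 = 297 × 420 mm

297 × 420 mm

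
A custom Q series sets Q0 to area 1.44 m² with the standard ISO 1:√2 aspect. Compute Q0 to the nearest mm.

Let the short side be w mm. Then w · w√2 = 1.44 m² = 1,440,000 mm².
w² = 1,440,000/√2, so w ≈ 1009.1 mm; long side = w√2 ≈ 1427.0 mm.

1009 × 1427 mm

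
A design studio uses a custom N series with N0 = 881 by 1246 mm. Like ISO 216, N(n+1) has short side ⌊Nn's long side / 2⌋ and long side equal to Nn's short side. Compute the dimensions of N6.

110 × 155 mm

N1 = 623 × 881 mm (from N0 by 1 halving).
N2: ⌊881/2⌋ × 623 = 440 × 623 mm
N3: ⌊623/2⌋ × 440 = 311 × 440 mm
N4: ⌊440/2⌋ × 311 = 220 × 311 mm
N5: ⌊311/2⌋ × 220 = 155 × 220 mm
N6: ⌊220/2⌋ × 155 = 110 × 155 mm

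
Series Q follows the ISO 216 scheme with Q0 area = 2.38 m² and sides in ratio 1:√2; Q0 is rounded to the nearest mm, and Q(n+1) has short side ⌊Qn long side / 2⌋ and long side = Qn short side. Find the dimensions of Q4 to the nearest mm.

324 × 458 mm

Let Q0's short side be w mm. w · w√2 = 2.38 m² = 2,380,000 mm², so w ≈ 1297.3 mm and w√2 ≈ 1834.6 mm → Q0 = 1297 × 1835 mm.
Q1: ⌊1835/2⌋ × 1297 = 917 × 1297 mm
Q2: ⌊1297/2⌋ × 917 = 648 × 917 mm
Q3: ⌊917/2⌋ × 648 = 458 × 648 mm
Q4: ⌊648/2⌋ × 458 = 324 × 458 mm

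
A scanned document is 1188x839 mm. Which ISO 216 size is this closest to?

A0 (841 × 1189 mm)

Aspect ratio 1188/839 ≈ 1.416 — close to the ISO √2 ≈ 1.414.
In the A-series (A0 area = 1 m²): A0 = 841 × 1189 mm.
Off by 3 mm total — nearest standard size.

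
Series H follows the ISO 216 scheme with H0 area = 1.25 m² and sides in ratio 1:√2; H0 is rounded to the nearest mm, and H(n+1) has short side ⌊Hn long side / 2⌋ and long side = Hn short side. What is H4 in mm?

Let H0's short side be w mm. w · w√2 = 1.25 m² = 1,250,000 mm², so w ≈ 940.2 mm and w√2 ≈ 1329.6 mm → H0 = 940 × 1330 mm.
H1: ⌊1330/2⌋ × 940 = 665 × 940 mm
H2: ⌊940/2⌋ × 665 = 470 × 665 mm
H3: ⌊665/2⌋ × 470 = 332 × 470 mm
H4: ⌊470/2⌋ × 332 = 235 × 332 mm

235 × 332 mm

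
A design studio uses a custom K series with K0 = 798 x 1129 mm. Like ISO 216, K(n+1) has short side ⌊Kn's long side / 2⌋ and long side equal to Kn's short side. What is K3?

K1: ⌊1129/2⌋ × 798 = 564 × 798 mm
K2: ⌊798/2⌋ × 564 = 399 × 564 mm
K3: ⌊564/2⌋ × 399 = 282 × 399 mm

282 × 399 mm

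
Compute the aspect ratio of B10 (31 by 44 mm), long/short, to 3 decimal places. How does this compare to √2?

44 / 31 = 1.419
ISO 216 targets √2 ≈ 1.414; the +0.005 deviation is from mm rounding.

1.419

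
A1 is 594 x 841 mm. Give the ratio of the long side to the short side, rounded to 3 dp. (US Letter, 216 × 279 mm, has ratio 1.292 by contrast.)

841 / 594 = 1.416
ISO 216 targets √2 ≈ 1.414; the +0.002 deviation is from mm rounding.

1.416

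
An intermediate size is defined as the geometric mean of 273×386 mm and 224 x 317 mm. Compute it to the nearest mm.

Short side: √(273 · 224) = √61152 ≈ 247.3 → 247 mm
Long side: √(386 · 317) = √122362 ≈ 349.8 → 350 mm

247 × 350 mm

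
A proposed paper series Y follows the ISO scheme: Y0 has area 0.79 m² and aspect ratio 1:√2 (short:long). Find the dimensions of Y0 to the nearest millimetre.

747 × 1057 mm

Let the short side be w mm. Then w · w√2 = 0.79 m² = 790,000 mm².
w² = 790,000/√2, so w ≈ 747.4 mm; long side = w√2 ≈ 1057.0 mm.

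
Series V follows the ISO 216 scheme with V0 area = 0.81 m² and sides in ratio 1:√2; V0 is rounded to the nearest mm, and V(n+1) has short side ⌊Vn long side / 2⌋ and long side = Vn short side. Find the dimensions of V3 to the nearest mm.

Let V0's short side be w mm. w · w√2 = 0.81 m² = 810,000 mm², so w ≈ 756.8 mm and w√2 ≈ 1070.3 mm → V0 = 757 × 1070 mm.
V1: ⌊1070/2⌋ × 757 = 535 × 757 mm
V2: ⌊757/2⌋ × 535 = 378 × 535 mm
V3: ⌊535/2⌋ × 378 = 267 × 378 mm

267 × 378 mm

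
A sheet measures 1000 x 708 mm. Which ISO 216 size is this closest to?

Aspect ratio 1000/708 ≈ 1.412 — close to the ISO √2 ≈ 1.414.
In the B-series (B0 = 1000 × 1414 mm): B1 = 707 × 1000 mm.
Off by 1 mm total — nearest standard size.

B1 (707 × 1000 mm)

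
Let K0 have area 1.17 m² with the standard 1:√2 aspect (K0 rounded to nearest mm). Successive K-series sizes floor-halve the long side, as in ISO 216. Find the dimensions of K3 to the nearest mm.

321 × 455 mm

Let K0's short side be w mm. w · w√2 = 1.17 m² = 1,170,000 mm², so w ≈ 909.6 mm and w√2 ≈ 1286.3 mm → K0 = 910 × 1286 mm.
K1: ⌊1286/2⌋ × 910 = 643 × 910 mm
K2: ⌊910/2⌋ × 643 = 455 × 643 mm
K3: ⌊643/2⌋ × 455 = 321 × 455 mm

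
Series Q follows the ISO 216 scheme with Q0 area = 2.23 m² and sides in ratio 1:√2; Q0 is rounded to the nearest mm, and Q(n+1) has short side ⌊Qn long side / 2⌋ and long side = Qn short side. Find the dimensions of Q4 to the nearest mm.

Let Q0's short side be w mm. w · w√2 = 2.23 m² = 2,230,000 mm², so w ≈ 1255.7 mm and w√2 ≈ 1775.9 mm → Q0 = 1256 × 1776 mm.
Q1: ⌊1776/2⌋ × 1256 = 888 × 1256 mm
Q2: ⌊1256/2⌋ × 888 = 628 × 888 mm
Q3: ⌊888/2⌋ × 628 = 444 × 628 mm
Q4: ⌊628/2⌋ × 444 = 314 × 444 mm

314 × 444 mm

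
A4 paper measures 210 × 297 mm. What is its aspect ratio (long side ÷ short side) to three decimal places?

1.414

297 / 210 = 1.414
Matches √2 ≈ 1.414 — the ISO 216 defining ratio.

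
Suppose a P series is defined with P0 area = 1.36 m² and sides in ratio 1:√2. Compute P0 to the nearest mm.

981 × 1387 mm

Let the short side be w mm. Then w · w√2 = 1.36 m² = 1,360,000 mm².
w² = 1,360,000/√2, so w ≈ 980.6 mm; long side = w√2 ≈ 1386.8 mm.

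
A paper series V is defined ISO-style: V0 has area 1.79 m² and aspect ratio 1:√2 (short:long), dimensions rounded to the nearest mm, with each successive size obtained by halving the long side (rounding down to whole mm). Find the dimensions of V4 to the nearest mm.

Let V0's short side be w mm. w · w√2 = 1.79 m² = 1,790,000 mm², so w ≈ 1125.0 mm and w√2 ≈ 1591.1 mm → V0 = 1125 × 1591 mm.
V1: ⌊1591/2⌋ × 1125 = 795 × 1125 mm
V2: ⌊1125/2⌋ × 795 = 562 × 795 mm
V3: ⌊795/2⌋ × 562 = 397 × 562 mm
V4: ⌊562/2⌋ × 397 = 281 × 397 mm

281 × 397 mm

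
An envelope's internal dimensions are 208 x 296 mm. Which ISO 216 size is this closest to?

Aspect ratio 296/208 ≈ 1.423 — close to the ISO √2 ≈ 1.414.
In the A-series (A0 area = 1 m²): A4 = 210 × 297 mm.
Off by 3 mm total — nearest standard size.

A4 (210 × 297 mm)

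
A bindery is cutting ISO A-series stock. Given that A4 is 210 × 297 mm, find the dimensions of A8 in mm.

A5: ⌊297/2⌋ × 210 = 148 × 210 mm
A6: ⌊210/2⌋ × 148 = 105 × 148 mm
A7: ⌊148/2⌋ × 105 = 74 × 105 mm
A8: ⌊105/2⌋ × 74 = 52 × 74 mm

52 × 74 mm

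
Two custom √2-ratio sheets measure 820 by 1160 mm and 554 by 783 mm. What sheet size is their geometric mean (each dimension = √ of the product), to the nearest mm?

674 × 953 mm

Short side: √(820 · 554) = √454280 ≈ 674.0 → 674 mm
Long side: √(1160 · 783) = √908280 ≈ 953.0 → 953 mm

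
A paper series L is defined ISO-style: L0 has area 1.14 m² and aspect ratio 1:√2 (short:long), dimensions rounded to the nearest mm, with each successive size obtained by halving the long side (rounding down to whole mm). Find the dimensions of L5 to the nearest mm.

158 × 224 mm

Let L0's short side be w mm. w · w√2 = 1.14 m² = 1,140,000 mm², so w ≈ 897.8 mm and w√2 ≈ 1269.7 mm → L0 = 898 × 1270 mm.
L1: ⌊1270/2⌋ × 898 = 635 × 898 mm
L2: ⌊898/2⌋ × 635 = 449 × 635 mm
L3: ⌊635/2⌋ × 449 = 317 × 449 mm
L4: ⌊449/2⌋ × 317 = 224 × 317 mm
L5: ⌊317/2⌋ × 224 = 158 × 224 mm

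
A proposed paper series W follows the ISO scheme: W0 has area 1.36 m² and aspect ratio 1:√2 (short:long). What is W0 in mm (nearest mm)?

Let the short side be w mm. Then w · w√2 = 1.36 m² = 1,360,000 mm².
w² = 1,360,000/√2, so w ≈ 980.6 mm; long side = w√2 ≈ 1386.8 mm.

981 × 1387 mm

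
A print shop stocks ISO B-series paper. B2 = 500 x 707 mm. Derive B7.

88 × 125 mm

B3: ⌊707/2⌋ × 500 = 353 × 500 mm
B4: ⌊500/2⌋ × 353 = 250 × 353 mm
B5: ⌊353/2⌋ × 250 = 176 × 250 mm
B6: ⌊250/2⌋ × 176 = 125 × 176 mm
B7: ⌊176/2⌋ × 125 = 88 × 125 mm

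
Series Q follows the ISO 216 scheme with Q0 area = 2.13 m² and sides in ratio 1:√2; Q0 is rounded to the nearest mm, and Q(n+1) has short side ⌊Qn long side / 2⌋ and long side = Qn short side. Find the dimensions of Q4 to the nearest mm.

Let Q0's short side be w mm. w · w√2 = 2.13 m² = 2,130,000 mm², so w ≈ 1227.2 mm and w√2 ≈ 1735.6 mm → Q0 = 1227 × 1736 mm.
Q1: ⌊1736/2⌋ × 1227 = 868 × 1227 mm
Q2: ⌊1227/2⌋ × 868 = 613 × 868 mm
Q3: ⌊868/2⌋ × 613 = 434 × 613 mm
Q4: ⌊613/2⌋ × 434 = 306 × 434 mm

306 × 434 mm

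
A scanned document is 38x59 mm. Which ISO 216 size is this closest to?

C9 (40 × 57 mm)

Aspect ratio 59/38 ≈ 1.553 (ISO target is √2 ≈ 1.414).
In the C-series (envelope sizes, between A and B): C9 = 40 × 57 mm.
Off by 4 mm total — nearest standard size.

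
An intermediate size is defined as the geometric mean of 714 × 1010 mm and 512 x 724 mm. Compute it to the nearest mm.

605 × 855 mm

Short side: √(714 · 512) = √365568 ≈ 604.6 → 605 mm
Long side: √(1010 · 724) = √731240 ≈ 855.1 → 855 mm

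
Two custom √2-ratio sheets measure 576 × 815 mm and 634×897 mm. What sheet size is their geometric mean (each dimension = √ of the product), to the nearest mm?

604 × 855 mm

Short side: √(576 · 634) = √365184 ≈ 604.3 → 604 mm
Long side: √(815 · 897) = √731055 ≈ 855.0 → 855 mm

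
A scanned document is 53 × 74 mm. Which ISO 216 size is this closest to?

A8 (52 × 74 mm)

Aspect ratio 74/53 ≈ 1.396 (ISO target is √2 ≈ 1.414).
In the A-series (A0 area = 1 m²): A8 = 52 × 74 mm.
Off by 1 mm total — nearest standard size.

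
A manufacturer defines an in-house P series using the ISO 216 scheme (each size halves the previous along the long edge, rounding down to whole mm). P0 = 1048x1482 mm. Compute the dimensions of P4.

262 × 370 mm

P1: ⌊1482/2⌋ × 1048 = 741 × 1048 mm
P2: ⌊1048/2⌋ × 741 = 524 × 741 mm
P3: ⌊741/2⌋ × 524 = 370 × 524 mm
P4: ⌊524/2⌋ × 370 = 262 × 370 mm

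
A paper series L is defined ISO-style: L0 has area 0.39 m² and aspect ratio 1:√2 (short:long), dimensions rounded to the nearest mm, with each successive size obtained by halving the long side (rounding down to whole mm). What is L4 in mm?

Let L0's short side be w mm. w · w√2 = 0.39 m² = 390,000 mm², so w ≈ 525.1 mm and w√2 ≈ 742.7 mm → L0 = 525 × 743 mm.
L1: ⌊743/2⌋ × 525 = 371 × 525 mm
L2: ⌊525/2⌋ × 371 = 262 × 371 mm
L3: ⌊371/2⌋ × 262 = 185 × 262 mm
L4: ⌊262/2⌋ × 185 = 131 × 185 mm

131 × 185 mm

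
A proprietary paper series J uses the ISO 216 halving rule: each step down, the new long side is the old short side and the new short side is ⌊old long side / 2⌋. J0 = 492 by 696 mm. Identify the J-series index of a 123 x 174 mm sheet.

J0: 492 × 696 mm
J1: 348 × 492 mm
J2: 246 × 348 mm
J3: 174 × 246 mm
J4: 123 × 174 mm
J5: 87 × 123 mm
→ matches J4.

J4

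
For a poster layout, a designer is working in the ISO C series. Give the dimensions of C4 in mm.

C0 = 917 × 1297 mm (C0 is the geometric mean of A0 and B0, aspect 1:√2).
C1: ⌊1297/2⌋ × 917 = 648 × 917 mm
C2: ⌊917/2⌋ × 648 = 458 × 648 mm
C3: ⌊648/2⌋ × 458 = 324 × 458 mm
C4: ⌊458/2⌋ × 324 = 229 × 324 mm

229 × 324 mm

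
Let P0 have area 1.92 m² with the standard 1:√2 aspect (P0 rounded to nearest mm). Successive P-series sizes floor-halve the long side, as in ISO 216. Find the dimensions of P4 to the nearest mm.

291 × 412 mm

Let P0's short side be w mm. w · w√2 = 1.92 m² = 1,920,000 mm², so w ≈ 1165.2 mm and w√2 ≈ 1647.8 mm → P0 = 1165 × 1648 mm.
P1: ⌊1648/2⌋ × 1165 = 824 × 1165 mm
P2: ⌊1165/2⌋ × 824 = 582 × 824 mm
P3: ⌊824/2⌋ × 582 = 412 × 582 mm
P4: ⌊582/2⌋ × 412 = 291 × 412 mm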